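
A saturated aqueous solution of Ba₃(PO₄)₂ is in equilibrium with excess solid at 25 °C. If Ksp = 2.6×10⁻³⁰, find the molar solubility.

Ba₃(PO₄)₂(s) ⇌ 3 Ba²⁺(aq) + 2 PO₄³⁻(aq)
With molar solubility s: [Ba²⁺] = 3s, [PO₄³⁻] = 2s.
Ksp = [Ba²⁺]^3[PO₄³⁻]^2 = (3s)^3 · (2s)^2 = 108s^5
108s^5 = 2.6×10⁻³⁰  ⇒  s^5 = 2.4×10⁻³²
s = 4.7×10⁻⁷ mol/L

4.7×10⁻⁷ M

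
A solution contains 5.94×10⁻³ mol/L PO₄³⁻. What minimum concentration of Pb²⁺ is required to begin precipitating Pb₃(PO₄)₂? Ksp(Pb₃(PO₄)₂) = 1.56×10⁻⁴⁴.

7.62×10⁻¹⁴ M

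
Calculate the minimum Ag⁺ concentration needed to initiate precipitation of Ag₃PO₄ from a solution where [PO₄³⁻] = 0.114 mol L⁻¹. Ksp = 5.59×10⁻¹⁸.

3.66×10⁻⁶ M

Precipitation of each salt begins when its ion product equals Ksp.
Ag₃PO₄(s) ⇌ 3 Ag⁺(aq) + PO₄³⁻(aq)
Ksp = [Ag⁺]^3[PO₄³⁻] = [Ag⁺]^3(0.114)
[Ag⁺]^3 = 5.59×10⁻¹⁸ / (0.114) = 4.90×10⁻¹⁷
[Ag⁺] = 3.66×10⁻⁶ mol L⁻¹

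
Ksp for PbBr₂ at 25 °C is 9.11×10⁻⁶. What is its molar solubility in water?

PbBr₂(s) ⇌ Pb²⁺(aq) + 2 Br⁻(aq)
For each mole of PbBr₂ that dissolves per liter, [Pb²⁺] = s and [Br⁻] = 2s; let s denote this solubility.
Ksp = [Pb²⁺][Br⁻]^2 = s · (2s)^2 = 4s^3
4s^3 = 9.11×10⁻⁶  ⇒  s^3 = 2.28×10⁻⁶
s = (2.28×10⁻⁶)^(1/3) = 1.32×10⁻² M

1.32×10⁻² M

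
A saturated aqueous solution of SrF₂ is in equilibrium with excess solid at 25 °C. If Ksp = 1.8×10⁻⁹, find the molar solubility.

7.7×10⁻⁴ M

SrF₂(s) ⇌ Sr²⁺(aq) + 2 F⁻(aq)
Call the molar solubility s, so that [Sr²⁺] = s and [F⁻] = 2s.
Ksp = [Sr²⁺][F⁻]^2 = s · (2s)^2 = 4s^3
4s^3 = 1.8×10⁻⁹  ⇒  s^3 = 4.5×10⁻¹⁰
s = 7.7×10⁻⁴ mol L⁻¹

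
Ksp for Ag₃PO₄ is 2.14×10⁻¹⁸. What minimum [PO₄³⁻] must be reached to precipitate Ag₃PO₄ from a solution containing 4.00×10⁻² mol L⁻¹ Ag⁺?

3.34×10⁻¹⁴ M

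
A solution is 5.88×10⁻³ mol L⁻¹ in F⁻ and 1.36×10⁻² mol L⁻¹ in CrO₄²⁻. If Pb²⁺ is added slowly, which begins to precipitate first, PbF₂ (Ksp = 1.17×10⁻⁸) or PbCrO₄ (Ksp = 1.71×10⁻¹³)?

The threshold for precipitation is Q = Ksp.
For PbF₂: [Pb²⁺] = (Ksp/[F⁻]^2) = 3.38×10⁻⁴ mol L⁻¹
For PbCrO₄: [Pb²⁺] = (Ksp/[CrO₄²⁻]) = 1.26×10⁻¹¹ mol L⁻¹
Since PbCrO₄ needs less Pb²⁺ to reach saturation, it precipitates first.

PbCrO₄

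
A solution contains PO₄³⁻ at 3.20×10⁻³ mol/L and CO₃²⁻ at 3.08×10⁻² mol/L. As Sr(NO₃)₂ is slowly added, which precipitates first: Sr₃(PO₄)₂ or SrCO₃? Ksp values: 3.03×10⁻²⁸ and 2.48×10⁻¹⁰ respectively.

Precipitation begins when Q = Ksp.
For Sr₃(PO₄)₂: [Sr²⁺] = (Ksp/[PO₄³⁻]^2)^(1/3) = 3.09×10⁻⁸ mol/L
For SrCO₃: [Sr²⁺] = (Ksp/[CO₃²⁻]) = 8.05×10⁻⁹ mol/L
The smaller threshold [Sr²⁺] is reached first, so SrCO₃ precipitates first.

SrCO₃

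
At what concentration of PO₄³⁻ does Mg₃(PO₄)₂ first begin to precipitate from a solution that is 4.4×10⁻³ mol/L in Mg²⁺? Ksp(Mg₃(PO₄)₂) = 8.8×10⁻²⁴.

1.0×10⁻⁸ M

A salt starts to precipitate once the ion product Q reaches its Ksp.
Mg₃(PO₄)₂(s) ⇌ 3 Mg²⁺(aq) + 2 PO₄³⁻(aq)
Ksp = [Mg²⁺]^3[PO₄³⁻]^2 = [PO₄³⁻]^2(4.4×10⁻³)^3
[PO₄³⁻]^2 = 8.8×10⁻²⁴ / (4.4×10⁻³)^3 = 1.0×10⁻¹⁶
[PO₄³⁻] = 1.0×10⁻⁸ mol/L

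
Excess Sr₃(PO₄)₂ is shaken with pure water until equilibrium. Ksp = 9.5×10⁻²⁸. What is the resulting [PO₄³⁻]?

Sr₃(PO₄)₂(s) ⇌ 3 Sr²⁺(aq) + 2 PO₄³⁻(aq)
Call the molar solubility s, so that [Sr²⁺] = 3s and [PO₄³⁻] = 2s.
Ksp = [Sr²⁺]^3[PO₄³⁻]^2 = (3s)^3 · (2s)^2 = 108s^5 = 9.5×10⁻²⁸
s = 1.5×10⁻⁶ M
[PO₄³⁻] = 2s = 3.1×10⁻⁶ M

3.1×10⁻⁶ M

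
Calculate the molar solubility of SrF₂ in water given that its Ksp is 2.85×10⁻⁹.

8.93×10⁻⁴ M

SrF₂(s) ⇌ Sr²⁺(aq) + 2 F⁻(aq)
If s mol/L of SrF₂ dissolves, [Sr²⁺] = s and [F⁻] = 2s.
Ksp = [Sr²⁺][F⁻]^2 = s · (2s)^2 = 4s^3
4s^3 = 2.85×10⁻⁹  ⇒  s^3 = 7.13×10⁻¹⁰
s = (7.13×10⁻¹⁰)^(1/3) = 8.93×10⁻⁴ mol L⁻¹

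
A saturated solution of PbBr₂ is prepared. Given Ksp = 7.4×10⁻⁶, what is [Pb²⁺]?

1.2×10⁻² M

PbBr₂(s) ⇌ Pb²⁺(aq) + 2 Br⁻(aq)
If s mol/L of PbBr₂ dissolves, [Pb²⁺] = s and [Br⁻] = 2s.
Ksp = [Pb²⁺][Br⁻]^2 = s · (2s)^2 = 4s^3 = 7.4×10⁻⁶
s = 1.2×10⁻² mol/L
[Pb²⁺] = s = 1.2×10⁻² mol/L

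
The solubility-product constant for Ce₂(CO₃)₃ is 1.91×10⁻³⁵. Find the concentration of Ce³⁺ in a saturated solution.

8.92×10⁻⁸ M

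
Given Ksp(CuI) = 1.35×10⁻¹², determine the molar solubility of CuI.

1.16×10⁻⁶ M

CuI(s) ⇌ Cu⁺(aq) + I⁻(aq)
For each mole of CuI that dissolves per liter, [Cu⁺] = s and [I⁻] = s; let s denote this solubility.
Ksp = [Cu⁺][I⁻] = s · s = s^2
s^2 = 1.35×10⁻¹²
s = (1.35×10⁻¹²)^(1/2) = 1.16×10⁻⁶ M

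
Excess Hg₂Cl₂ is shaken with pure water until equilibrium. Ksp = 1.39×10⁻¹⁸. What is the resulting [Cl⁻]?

Hg₂Cl₂(s) ⇌ Hg₂²⁺(aq) + 2 Cl⁻(aq)
With molar solubility s: [Hg₂²⁺] = s, [Cl⁻] = 2s.
Ksp = [Hg₂²⁺][Cl⁻]^2 = s · (2s)^2 = 4s^3 = 1.39×10⁻¹⁸
s = 7.03×10⁻⁷ mol L⁻¹
[Cl⁻] = 2s = 1.41×10⁻⁶ mol L⁻¹

1.41×10⁻⁶ M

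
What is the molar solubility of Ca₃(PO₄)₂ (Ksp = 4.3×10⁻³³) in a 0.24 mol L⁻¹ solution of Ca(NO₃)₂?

2.8×10⁻¹⁶ M

Ca₃(PO₄)₂(s) ⇌ 3 Ca²⁺(aq) + 2 PO₄³⁻(aq)
The solution already contains Ca²⁺ at 0.24 mol L⁻¹. Let s be the molar solubility of Ca₃(PO₄)₂.
[Ca²⁺] ≈ 0.24 mol L⁻¹ (common ion dominates); [PO₄³⁻] = 2s.
Ksp = [Ca²⁺]^3[PO₄³⁻]^2 = (0.24)^3(2s)^2
(2s)^2 = 4.3×10⁻³³ / (0.24)^3 = 3.1×10⁻³¹
s = 2.8×10⁻¹⁶ mol L⁻¹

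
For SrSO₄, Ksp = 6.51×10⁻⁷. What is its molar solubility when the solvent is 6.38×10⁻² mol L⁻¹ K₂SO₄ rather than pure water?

1.02×10⁻⁵ M

SrSO₄(s) ⇌ Sr²⁺(aq) + SO₄²⁻(aq)
The solution already contains SO₄²⁻ at 6.38×10⁻² mol L⁻¹. Let s be the molar solubility of SrSO₄.
[SO₄²⁻] ≈ 6.38×10⁻² mol L⁻¹ (common ion dominates); [Sr²⁺] = s.
Ksp = [Sr²⁺][SO₄²⁻] = s(6.38×10⁻²)
s = 6.51×10⁻⁷ / (6.38×10⁻²) = 1.02×10⁻⁵
s = 1.02×10⁻⁵ mol L⁻¹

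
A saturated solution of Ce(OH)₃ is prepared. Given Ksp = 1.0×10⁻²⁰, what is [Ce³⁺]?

Ce(OH)₃(s) ⇌ Ce³⁺(aq) + 3 OH⁻(aq)
Call the molar solubility s, so that [Ce³⁺] = s and [OH⁻] = 3s.
Ksp = [Ce³⁺][OH⁻]^3 = s · (3s)^3 = 27s^4 = 1.0×10⁻²⁰
s = 4.4×10⁻⁶ mol/L
[Ce³⁺] = s = 4.4×10⁻⁶ mol/L

4.4×10⁻⁶ M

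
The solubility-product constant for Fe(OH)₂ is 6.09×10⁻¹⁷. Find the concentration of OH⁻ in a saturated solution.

4.96×10⁻⁶ M

Fe(OH)₂(s) ⇌ Fe²⁺(aq) + 2 OH⁻(aq)
For each mole of Fe(OH)₂ that dissolves per liter, [Fe²⁺] = s and [OH⁻] = 2s; let s denote this solubility.
Ksp = [Fe²⁺][OH⁻]^2 = s · (2s)^2 = 4s^3 = 6.09×10⁻¹⁷
s = 2.48×10⁻⁶ mol/L
[OH⁻] = 2s = 4.96×10⁻⁶ mol/L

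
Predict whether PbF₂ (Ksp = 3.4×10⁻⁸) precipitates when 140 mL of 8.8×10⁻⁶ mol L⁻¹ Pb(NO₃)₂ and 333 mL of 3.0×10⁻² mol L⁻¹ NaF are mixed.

The combined volume is 473 mL.
[Pb²⁺] = (8.8×10⁻⁶)(140)/473 = 2.6×10⁻⁶ mol L⁻¹
[F⁻] = (3.0×10⁻²)(333)/473 = 2.1×10⁻² mol L⁻¹
Q = [Pb²⁺][F⁻]^2 = 1.2×10⁻⁹
Q = 1.2×10⁻⁹ < Ksp = 3.4×10⁻⁸, so the solution is unsaturated and no precipitate forms.

No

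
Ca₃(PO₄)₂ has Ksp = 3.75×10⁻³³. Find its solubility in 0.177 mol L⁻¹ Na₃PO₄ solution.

Ca₃(PO₄)₂(s) ⇌ 3 Ca²⁺(aq) + 2 PO₄³⁻(aq)
With PO₄³⁻ already at 0.177 mol L⁻¹ and s small, take [PO₄³⁻] ≈ 0.177 mol L⁻¹ and [Ca²⁺] = 3s.
Ksp = [Ca²⁺]^3[PO₄³⁻]^2 = (3s)^3(0.177)^2
(3s)^3 = 3.75×10⁻³³ / (0.177)^2 = 1.20×10⁻³¹
s = 1.64×10⁻¹¹ mol L⁻¹

1.64×10⁻¹¹ M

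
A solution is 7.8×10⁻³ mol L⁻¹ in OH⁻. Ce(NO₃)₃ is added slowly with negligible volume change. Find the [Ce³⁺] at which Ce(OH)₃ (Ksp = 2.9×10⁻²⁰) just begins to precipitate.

Precipitation begins when Q = Ksp.
Ce(OH)₃(s) ⇌ Ce³⁺(aq) + 3 OH⁻(aq)
Ksp = [Ce³⁺][OH⁻]^3 = [Ce³⁺](7.8×10⁻³)^3
[Ce³⁺] = 2.9×10⁻²⁰ / (7.8×10⁻³)^3 = 6.1×10⁻¹⁴
[Ce³⁺] = 6.1×10⁻¹⁴ mol L⁻¹

6.1×10⁻¹⁴ M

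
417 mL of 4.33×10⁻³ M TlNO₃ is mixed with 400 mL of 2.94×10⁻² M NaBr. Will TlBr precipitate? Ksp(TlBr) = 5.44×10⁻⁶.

After mixing, V = 417 mL + 400 mL = 817 mL.
[Tl⁺] = (4.33×10⁻³)(417)/817 = 2.21×10⁻³ M
[Br⁻] = (2.94×10⁻²)(400)/817 = 1.44×10⁻² M
Q = [Tl⁺][Br⁻] = 3.18×10⁻⁵
Q = 3.18×10⁻⁵ > Ksp = 5.44×10⁻⁶, so the solution is supersaturated and TlBr precipitates.

Yes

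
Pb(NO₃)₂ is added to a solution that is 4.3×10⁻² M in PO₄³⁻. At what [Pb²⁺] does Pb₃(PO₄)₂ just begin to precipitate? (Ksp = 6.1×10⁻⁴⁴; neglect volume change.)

3.2×10⁻¹⁴ M

Each salt precipitates once Q = Ksp for that salt.
Pb₃(PO₄)₂(s) ⇌ 3 Pb²⁺(aq) + 2 PO₄³⁻(aq)
Ksp = [Pb²⁺]^3[PO₄³⁻]^2 = [Pb²⁺]^3(4.3×10⁻²)^2
[Pb²⁺]^3 = 6.1×10⁻⁴⁴ / (4.3×10⁻²)^2 = 3.3×10⁻⁴¹
[Pb²⁺] = 3.2×10⁻¹⁴ M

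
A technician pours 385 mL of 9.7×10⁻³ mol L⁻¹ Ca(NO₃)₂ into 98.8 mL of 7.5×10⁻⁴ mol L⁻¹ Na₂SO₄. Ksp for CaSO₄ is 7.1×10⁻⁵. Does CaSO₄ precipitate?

No

The combined volume is 483.8 mL.
[Ca²⁺] = (9.7×10⁻³)(385)/483.8 = 7.7×10⁻³ mol L⁻¹
[SO₄²⁻] = (7.5×10⁻⁴)(98.8)/483.8 = 1.5×10⁻⁴ mol L⁻¹
Q = [Ca²⁺][SO₄²⁻] = 1.2×10⁻⁶
Q < Ksp (1.2×10⁻⁶ vs 7.1×10⁻⁵); the solution remains unsaturated and no precipitate forms.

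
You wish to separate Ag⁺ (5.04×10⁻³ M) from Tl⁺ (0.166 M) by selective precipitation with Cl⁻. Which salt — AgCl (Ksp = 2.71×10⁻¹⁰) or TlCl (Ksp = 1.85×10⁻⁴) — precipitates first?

AgCl

Precipitation of each salt begins when its ion product equals Ksp.
For AgCl: [Cl⁻] = (Ksp/[Ag⁺]) = 5.38×10⁻⁸ M
For TlCl: [Cl⁻] = (Ksp/[Tl⁺]) = 1.11×10⁻³ M
The smaller threshold [Cl⁻] is reached first, so AgCl precipitates first.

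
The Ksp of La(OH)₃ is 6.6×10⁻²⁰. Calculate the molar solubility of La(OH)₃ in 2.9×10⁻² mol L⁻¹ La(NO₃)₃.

4.4×10⁻⁷ M

La(OH)₃(s) ⇌ La³⁺(aq) + 3 OH⁻(aq)
La³⁺ is already present at 2.9×10⁻² mol L⁻¹. If s mol/L of La(OH)₃ dissolves, [OH⁻] = 3s while [La³⁺] ≈ 2.9×10⁻² mol L⁻¹.
Ksp = [La³⁺][OH⁻]^3 = (2.9×10⁻²)(3s)^3
(3s)^3 = 6.6×10⁻²⁰ / (2.9×10⁻²) = 2.3×10⁻¹⁸
s = 4.4×10⁻⁷ mol L⁻¹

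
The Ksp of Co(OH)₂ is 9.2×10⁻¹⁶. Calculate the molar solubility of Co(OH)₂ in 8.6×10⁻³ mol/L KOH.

Co(OH)₂(s) ⇌ Co²⁺(aq) + 2 OH⁻(aq)
Let s be the solubility of Co(OH)₂ here. The common ion gives [OH⁻] ≈ 8.6×10⁻³ mol/L, and [Co²⁺] = s.
Ksp = [Co²⁺][OH⁻]^2 = s(8.6×10⁻³)^2
s = 9.2×10⁻¹⁶ / (8.6×10⁻³)^2 = 1.2×10⁻¹¹
s = 1.2×10⁻¹¹ mol/L

1.2×10⁻¹¹ M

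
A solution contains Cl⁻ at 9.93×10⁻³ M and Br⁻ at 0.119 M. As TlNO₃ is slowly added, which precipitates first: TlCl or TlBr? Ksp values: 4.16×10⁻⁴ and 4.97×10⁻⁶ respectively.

The threshold for precipitation is Q = Ksp.
For TlCl: [Tl⁺] = (Ksp/[Cl⁻]) = 4.19×10⁻² M
For TlBr: [Tl⁺] = (Ksp/[Br⁻]) = 4.18×10⁻⁵ M
TlBr requires the lower [Tl⁺], so it precipitates first.

TlBr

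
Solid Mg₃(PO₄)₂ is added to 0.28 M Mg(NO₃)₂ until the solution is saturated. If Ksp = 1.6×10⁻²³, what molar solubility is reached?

Mg₃(PO₄)₂(s) ⇌ 3 Mg²⁺(aq) + 2 PO₄³⁻(aq)
Mg²⁺ is already present at 0.28 M. If s mol/L of Mg₃(PO₄)₂ dissolves, [PO₄³⁻] = 2s while [Mg²⁺] ≈ 0.28 M.
Ksp = [Mg²⁺]^3[PO₄³⁻]^2 = (0.28)^3(2s)^2
(2s)^2 = 1.6×10⁻²³ / (0.28)^3 = 7.3×10⁻²²
s = 1.3×10⁻¹¹ M

1.3×10⁻¹¹ M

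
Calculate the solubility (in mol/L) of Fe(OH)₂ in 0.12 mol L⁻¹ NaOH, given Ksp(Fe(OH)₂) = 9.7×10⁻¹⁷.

6.7×10⁻¹⁵ M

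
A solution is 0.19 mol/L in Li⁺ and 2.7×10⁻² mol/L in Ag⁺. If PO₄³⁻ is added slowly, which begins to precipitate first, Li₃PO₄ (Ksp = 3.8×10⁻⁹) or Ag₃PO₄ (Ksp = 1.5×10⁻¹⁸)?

Precipitation of each salt begins when its ion product equals Ksp.
For Li₃PO₄: [PO₄³⁻] = (Ksp/[Li⁺]^3) = 5.5×10⁻⁷ mol/L
For Ag₃PO₄: [PO₄³⁻] = (Ksp/[Ag⁺]^3) = 7.6×10⁻¹⁴ mol/L
The smaller threshold [PO₄³⁻] is reached first, so Ag₃PO₄ precipitates first.

Ag₃PO₄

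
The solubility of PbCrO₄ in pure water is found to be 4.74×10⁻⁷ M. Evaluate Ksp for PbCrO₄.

Ksp = 2.25×10⁻¹³

PbCrO₄(s) ⇌ Pb²⁺(aq) + CrO₄²⁻(aq)
With molar solubility s: [Pb²⁺] = s, [CrO₄²⁻] = s.
Ksp = [Pb²⁺][CrO₄²⁻] = s · s = s^2
Ksp = (4.74×10⁻⁷)^2 = 2.25×10⁻¹³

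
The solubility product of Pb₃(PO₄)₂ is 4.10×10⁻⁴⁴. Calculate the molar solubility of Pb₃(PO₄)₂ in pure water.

8.24×10⁻¹⁰ M

Pb₃(PO₄)₂(s) ⇌ 3 Pb²⁺(aq) + 2 PO₄³⁻(aq)
With molar solubility s: [Pb²⁺] = 3s, [PO₄³⁻] = 2s.
Ksp = [Pb²⁺]^3[PO₄³⁻]^2 = (3s)^3 · (2s)^2 = 108s^5
108s^5 = 4.10×10⁻⁴⁴  ⇒  s^5 = 3.80×10⁻⁴⁶
s = 8.24×10⁻¹⁰ mol L⁻¹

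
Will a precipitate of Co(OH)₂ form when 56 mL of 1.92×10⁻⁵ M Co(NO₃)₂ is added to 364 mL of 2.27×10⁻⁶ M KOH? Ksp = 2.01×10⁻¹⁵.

Total volume after mixing = 56 + 364 = 420 mL.
[Co²⁺] = (1.92×10⁻⁵)(56)/420 = 2.56×10⁻⁶ M
[OH⁻] = (2.27×10⁻⁶)(364)/420 = 1.97×10⁻⁶ M
Q = [Co²⁺][OH⁻]^2 = 9.91×10⁻¹⁸
Q = 9.91×10⁻¹⁸ < Ksp = 2.01×10⁻¹⁵, so the solution is unsaturated and no precipitate forms.

No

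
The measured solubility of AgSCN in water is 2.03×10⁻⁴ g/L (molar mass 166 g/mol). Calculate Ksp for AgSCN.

s = (2.03×10⁻⁴ g L⁻¹)/(166 g mol⁻¹) = 1.2229×10⁻⁶ M
AgSCN(s) ⇌ Ag⁺(aq) + SCN⁻(aq)
If s mol/L of AgSCN dissolves, [Ag⁺] = s and [SCN⁻] = s.
Ksp = [Ag⁺][SCN⁻] = s · s = s^2
Ksp = (1.2229×10⁻⁶)^2 = 1.50×10⁻¹²

Ksp = 1.50×10⁻¹²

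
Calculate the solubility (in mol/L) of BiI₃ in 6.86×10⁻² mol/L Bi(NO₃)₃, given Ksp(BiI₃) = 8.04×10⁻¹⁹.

7.57×10⁻⁷ M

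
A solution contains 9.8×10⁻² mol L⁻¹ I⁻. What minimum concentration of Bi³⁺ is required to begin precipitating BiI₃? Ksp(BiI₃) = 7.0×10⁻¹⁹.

7.4×10⁻¹⁶ M

Precipitation begins when Q = Ksp.
BiI₃(s) ⇌ Bi³⁺(aq) + 3 I⁻(aq)
Ksp = [Bi³⁺][I⁻]^3 = [Bi³⁺](9.8×10⁻²)^3
[Bi³⁺] = 7.0×10⁻¹⁹ / (9.8×10⁻²)^3 = 7.4×10⁻¹⁶
[Bi³⁺] = 7.4×10⁻¹⁶ mol L⁻¹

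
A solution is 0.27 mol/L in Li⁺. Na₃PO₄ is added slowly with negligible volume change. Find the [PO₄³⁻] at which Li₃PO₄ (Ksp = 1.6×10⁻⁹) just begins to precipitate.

Each salt precipitates once Q = Ksp for that salt.
Li₃PO₄(s) ⇌ 3 Li⁺(aq) + PO₄³⁻(aq)
Ksp = [Li⁺]^3[PO₄³⁻] = [PO₄³⁻](0.27)^3
[PO₄³⁻] = 1.6×10⁻⁹ / (0.27)^3 = 8.1×10⁻⁸
[PO₄³⁻] = 8.1×10⁻⁸ mol/L

8.1×10⁻⁸ M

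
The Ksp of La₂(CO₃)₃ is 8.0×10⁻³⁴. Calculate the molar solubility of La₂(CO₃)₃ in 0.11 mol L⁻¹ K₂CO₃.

3.9×10⁻¹⁶ M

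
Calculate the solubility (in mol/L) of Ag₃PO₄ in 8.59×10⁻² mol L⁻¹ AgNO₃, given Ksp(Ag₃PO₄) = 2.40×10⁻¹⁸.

3.79×10⁻¹⁵ M

Ag₃PO₄(s) ⇌ 3 Ag⁺(aq) + PO₄³⁻(aq)
Ag⁺ is already present at 8.59×10⁻² mol L⁻¹. If s mol/L of Ag₃PO₄ dissolves, [PO₄³⁻] = s while [Ag⁺] ≈ 8.59×10⁻² mol L⁻¹.
Ksp = [Ag⁺]^3[PO₄³⁻] = (8.59×10⁻²)^3s
s = 2.40×10⁻¹⁸ / (8.59×10⁻²)^3 = 3.79×10⁻¹⁵
s = 3.79×10⁻¹⁵ mol L⁻¹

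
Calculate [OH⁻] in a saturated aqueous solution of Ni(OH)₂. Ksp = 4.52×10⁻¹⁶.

9.67×10⁻⁶ M

Ni(OH)₂(s) ⇌ Ni²⁺(aq) + 2 OH⁻(aq)
With molar solubility s: [Ni²⁺] = s, [OH⁻] = 2s.
Ksp = [Ni²⁺][OH⁻]^2 = s · (2s)^2 = 4s^3 = 4.52×10⁻¹⁶
s = 4.83×10⁻⁶ mol/L
[OH⁻] = 2s = 9.67×10⁻⁶ mol/L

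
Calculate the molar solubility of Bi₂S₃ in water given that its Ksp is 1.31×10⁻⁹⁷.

Bi₂S₃(s) ⇌ 2 Bi³⁺(aq) + 3 S²⁻(aq)
With molar solubility s: [Bi³⁺] = 2s, [S²⁻] = 3s.
Ksp = [Bi³⁺]^2[S²⁻]^3 = (2s)^2 · (3s)^3 = 108s^5
108s^5 = 1.31×10⁻⁹⁷  ⇒  s^5 = 1.21×10⁻⁹⁹
s = (1.21×10⁻⁹⁹)^(1/5) = 1.65×10⁻²⁰ mol/L

1.65×10⁻²⁰ M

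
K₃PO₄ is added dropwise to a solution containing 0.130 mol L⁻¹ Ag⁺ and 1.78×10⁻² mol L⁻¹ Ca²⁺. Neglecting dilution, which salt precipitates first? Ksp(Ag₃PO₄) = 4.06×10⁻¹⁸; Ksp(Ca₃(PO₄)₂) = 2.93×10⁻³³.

The threshold for precipitation is Q = Ksp.
For Ag₃PO₄: [PO₄³⁻] = (Ksp/[Ag⁺]^3) = 1.85×10⁻¹⁵ mol L⁻¹
For Ca₃(PO₄)₂: [PO₄³⁻] = (Ksp/[Ca²⁺]^3)^(1/2) = 2.28×10⁻¹⁴ mol L⁻¹
The smaller threshold [PO₄³⁻] is reached first, so Ag₃PO₄ precipitates first.

Ag₃PO₄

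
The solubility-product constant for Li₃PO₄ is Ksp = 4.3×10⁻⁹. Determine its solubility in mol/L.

Li₃PO₄(s) ⇌ 3 Li⁺(aq) + PO₄³⁻(aq)
For each mole of Li₃PO₄ that dissolves per liter, [Li⁺] = 3s and [PO₄³⁻] = s; let s denote this solubility.
Ksp = [Li⁺]^3[PO₄³⁻] = (3s)^3 · s = 27s^4
27s^4 = 4.3×10⁻⁹  ⇒  s^4 = 1.6×10⁻¹⁰
Taking the 4th root, s = 3.6×10⁻³ mol L⁻¹.

3.6×10⁻³ M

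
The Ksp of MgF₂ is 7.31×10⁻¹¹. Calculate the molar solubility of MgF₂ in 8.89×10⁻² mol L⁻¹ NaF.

MgF₂(s) ⇌ Mg²⁺(aq) + 2 F⁻(aq)
F⁻ is already present at 8.89×10⁻² mol L⁻¹. If s mol/L of MgF₂ dissolves, [Mg²⁺] = s while [F⁻] ≈ 8.89×10⁻² mol L⁻¹.
Ksp = [Mg²⁺][F⁻]^2 = s(8.89×10⁻²)^2
s = 7.31×10⁻¹¹ / (8.89×10⁻²)^2 = 9.25×10⁻⁹
s = 9.25×10⁻⁹ mol L⁻¹

9.25×10⁻⁹ M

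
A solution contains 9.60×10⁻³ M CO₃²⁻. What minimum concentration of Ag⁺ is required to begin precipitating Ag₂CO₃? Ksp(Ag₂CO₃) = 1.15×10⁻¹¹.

Each salt precipitates once Q = Ksp for that salt.
Ag₂CO₃(s) ⇌ 2 Ag⁺(aq) + CO₃²⁻(aq)
Ksp = [Ag⁺]^2[CO₃²⁻] = [Ag⁺]^2(9.60×10⁻³)
[Ag⁺]^2 = 1.15×10⁻¹¹ / (9.60×10⁻³) = 1.20×10⁻⁹
[Ag⁺] = 3.46×10⁻⁵ M

3.46×10⁻⁵ M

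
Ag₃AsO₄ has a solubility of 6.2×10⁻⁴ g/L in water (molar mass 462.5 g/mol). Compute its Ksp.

Ksp = 8.7×10⁻²³

s = (6.2×10⁻⁴ g L⁻¹)/(462.5 g mol⁻¹) = 1.341×10⁻⁶ M
Ag₃AsO₄(s) ⇌ 3 Ag⁺(aq) + AsO₄³⁻(aq)
Let s be the molar solubility. Then [Ag⁺] = 3s and [AsO₄³⁻] = s.
Ksp = [Ag⁺]^3[AsO₄³⁻] = (3s)^3 · s = 27s^4
Ksp = 27 × (1.341×10⁻⁶)^4 = 8.7×10⁻²³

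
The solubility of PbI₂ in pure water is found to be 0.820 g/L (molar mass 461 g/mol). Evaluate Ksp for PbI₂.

Convert to molarity: s = 0.820 / 461 = 1.7787×10⁻³ mol/L
PbI₂(s) ⇌ Pb²⁺(aq) + 2 I⁻(aq)
Let s be the molar solubility. Then [Pb²⁺] = s and [I⁻] = 2s.
Ksp = [Pb²⁺][I⁻]^2 = s · (2s)^2 = 4s^3
Ksp = 4 × (1.7787×10⁻³)^3 = 2.25×10⁻⁸

Ksp = 2.25×10⁻⁸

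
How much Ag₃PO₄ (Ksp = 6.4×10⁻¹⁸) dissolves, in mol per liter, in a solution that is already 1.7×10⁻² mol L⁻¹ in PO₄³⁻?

Ag₃PO₄(s) ⇌ 3 Ag⁺(aq) + PO₄³⁻(aq)
PO₄³⁻ is already present at 1.7×10⁻² mol L⁻¹. If s mol/L of Ag₃PO₄ dissolves, [Ag⁺] = 3s while [PO₄³⁻] ≈ 1.7×10⁻² mol L⁻¹.
Ksp = [Ag⁺]^3[PO₄³⁻] = (3s)^3(1.7×10⁻²)
(3s)^3 = 6.4×10⁻¹⁸ / (1.7×10⁻²) = 3.8×10⁻¹⁶
s = 2.4×10⁻⁶ mol L⁻¹

2.4×10⁻⁶ M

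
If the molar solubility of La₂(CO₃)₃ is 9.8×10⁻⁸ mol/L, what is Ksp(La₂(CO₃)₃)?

La₂(CO₃)₃(s) ⇌ 2 La³⁺(aq) + 3 CO₃²⁻(aq)
Call the molar solubility s, so that [La³⁺] = 2s and [CO₃²⁻] = 3s.
Ksp = [La³⁺]^2[CO₃²⁻]^3 = (2s)^2 · (3s)^3 = 108s^5
Ksp = 108 × (9.8×10⁻⁸)^5 = 9.8×10⁻³⁴

Ksp = 9.8×10⁻³⁴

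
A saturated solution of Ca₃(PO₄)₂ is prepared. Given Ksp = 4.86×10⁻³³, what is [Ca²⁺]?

4.05×10⁻⁷ M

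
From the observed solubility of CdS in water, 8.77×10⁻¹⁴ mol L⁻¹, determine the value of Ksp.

CdS(s) ⇌ Cd²⁺(aq) + S²⁻(aq)
With molar solubility s: [Cd²⁺] = s, [S²⁻] = s.
Ksp = [Cd²⁺][S²⁻] = s · s = s^2
Ksp = (8.77×10⁻¹⁴)^2 = 7.69×10⁻²⁷

Ksp = 7.69×10⁻²⁷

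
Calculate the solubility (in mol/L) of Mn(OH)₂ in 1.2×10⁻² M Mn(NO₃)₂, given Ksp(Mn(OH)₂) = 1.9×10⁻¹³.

Mn(OH)₂(s) ⇌ Mn²⁺(aq) + 2 OH⁻(aq)
Mn²⁺ is already present at 1.2×10⁻² M. If s mol/L of Mn(OH)₂ dissolves, [OH⁻] = 2s while [Mn²⁺] ≈ 1.2×10⁻² M.
Ksp = [Mn²⁺][OH⁻]^2 = (1.2×10⁻²)(2s)^2
(2s)^2 = 1.9×10⁻¹³ / (1.2×10⁻²) = 1.6×10⁻¹¹
s = 2.0×10⁻⁶ M

2.0×10⁻⁶ M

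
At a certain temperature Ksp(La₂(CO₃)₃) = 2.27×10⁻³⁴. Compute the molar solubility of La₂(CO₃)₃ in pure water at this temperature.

La₂(CO₃)₃(s) ⇌ 2 La³⁺(aq) + 3 CO₃²⁻(aq)
With molar solubility s: [La³⁺] = 2s, [CO₃²⁻] = 3s.
Ksp = [La³⁺]^2[CO₃²⁻]^3 = (2s)^2 · (3s)^3 = 108s^5
108s^5 = 2.27×10⁻³⁴  ⇒  s^5 = 2.10×10⁻³⁶
s = (2.10×10⁻³⁶)^(1/5) = 7.32×10⁻⁸ M

7.32×10⁻⁸ M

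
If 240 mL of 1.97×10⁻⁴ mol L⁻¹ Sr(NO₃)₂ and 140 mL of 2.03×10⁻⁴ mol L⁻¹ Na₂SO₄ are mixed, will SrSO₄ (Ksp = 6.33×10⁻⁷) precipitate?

The combined volume is 380 mL.
[Sr²⁺] = (1.97×10⁻⁴)(240)/380 = 1.24×10⁻⁴ mol L⁻¹
[SO₄²⁻] = (2.03×10⁻⁴)(140)/380 = 7.48×10⁻⁵ mol L⁻¹
Q = [Sr²⁺][SO₄²⁻] = 9.31×10⁻⁹
Since Q (9.31×10⁻⁹) is less than Ksp (6.33×10⁻⁷), no SrSO₄ precipitates.

No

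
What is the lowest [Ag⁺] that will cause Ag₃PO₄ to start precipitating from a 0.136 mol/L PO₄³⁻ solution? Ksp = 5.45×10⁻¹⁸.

3.42×10⁻⁶ M

The threshold for precipitation is Q = Ksp.
Ag₃PO₄(s) ⇌ 3 Ag⁺(aq) + PO₄³⁻(aq)
Ksp = [Ag⁺]^3[PO₄³⁻] = [Ag⁺]^3(0.136)
[Ag⁺]^3 = 5.45×10⁻¹⁸ / (0.136) = 4.01×10⁻¹⁷
[Ag⁺] = 3.42×10⁻⁶ mol/L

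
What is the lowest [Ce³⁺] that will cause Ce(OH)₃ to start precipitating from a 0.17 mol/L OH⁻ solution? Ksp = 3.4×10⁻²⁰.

Precipitation of each salt begins when its ion product equals Ksp.
Ce(OH)₃(s) ⇌ Ce³⁺(aq) + 3 OH⁻(aq)
Ksp = [Ce³⁺][OH⁻]^3 = [Ce³⁺](0.17)^3
[Ce³⁺] = 3.4×10⁻²⁰ / (0.17)^3 = 6.9×10⁻¹⁸
[Ce³⁺] = 6.9×10⁻¹⁸ mol/L

6.9×10⁻¹⁸ M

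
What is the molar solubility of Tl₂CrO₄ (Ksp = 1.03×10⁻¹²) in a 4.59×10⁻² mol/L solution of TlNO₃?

Tl₂CrO₄(s) ⇌ 2 Tl⁺(aq) + CrO₄²⁻(aq)
With Tl⁺ already at 4.59×10⁻² mol/L and s small, take [Tl⁺] ≈ 4.59×10⁻² mol/L and [CrO₄²⁻] = s.
Ksp = [Tl⁺]^2[CrO₄²⁻] = (4.59×10⁻²)^2s
s = 1.03×10⁻¹² / (4.59×10⁻²)^2 = 4.89×10⁻¹⁰
s = 4.89×10⁻¹⁰ mol/L

4.89×10⁻¹⁰ M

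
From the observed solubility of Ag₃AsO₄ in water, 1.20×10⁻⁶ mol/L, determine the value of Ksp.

Ag₃AsO₄(s) ⇌ 3 Ag⁺(aq) + AsO₄³⁻(aq)
Call the molar solubility s, so that [Ag⁺] = 3s and [AsO₄³⁻] = s.
Ksp = [Ag⁺]^3[AsO₄³⁻] = (3s)^3 · s = 27s^4
Ksp = 27 × (1.20×10⁻⁶)^4 = 5.60×10⁻²³

Ksp = 5.60×10⁻²³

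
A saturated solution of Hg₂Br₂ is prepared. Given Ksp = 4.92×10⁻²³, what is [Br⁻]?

Hg₂Br₂(s) ⇌ Hg₂²⁺(aq) + 2 Br⁻(aq)
With molar solubility s: [Hg₂²⁺] = s, [Br⁻] = 2s.
Ksp = [Hg₂²⁺][Br⁻]^2 = s · (2s)^2 = 4s^3 = 4.92×10⁻²³
s = 2.31×10⁻⁸ mol L⁻¹
[Br⁻] = 2s = 4.62×10⁻⁸ mol L⁻¹

4.62×10⁻⁸ M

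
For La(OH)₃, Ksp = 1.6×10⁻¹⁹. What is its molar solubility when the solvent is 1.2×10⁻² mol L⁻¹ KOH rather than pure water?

9.3×10⁻¹⁴ M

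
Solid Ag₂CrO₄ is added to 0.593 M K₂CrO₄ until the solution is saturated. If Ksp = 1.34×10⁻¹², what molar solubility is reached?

7.52×10⁻⁷ M

Ag₂CrO₄(s) ⇌ 2 Ag⁺(aq) + CrO₄²⁻(aq)
CrO₄²⁻ is already present at 0.593 M. If s mol/L of Ag₂CrO₄ dissolves, [Ag⁺] = 2s while [CrO₄²⁻] ≈ 0.593 M.
Ksp = [Ag⁺]^2[CrO₄²⁻] = (2s)^2(0.593)
(2s)^2 = 1.34×10⁻¹² / (0.593) = 2.26×10⁻¹²
s = 7.52×10⁻⁷ M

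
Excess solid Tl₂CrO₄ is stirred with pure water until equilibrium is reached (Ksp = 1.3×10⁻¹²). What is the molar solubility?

Tl₂CrO₄(s) ⇌ 2 Tl⁺(aq) + CrO₄²⁻(aq)
With molar solubility s: [Tl⁺] = 2s, [CrO₄²⁻] = s.
Ksp = [Tl⁺]^2[CrO₄²⁻] = (2s)^2 · s = 4s^3
4s^3 = 1.3×10⁻¹²  ⇒  s^3 = 3.3×10⁻¹³
Taking the 3rd root, s = 6.9×10⁻⁵ mol L⁻¹.

6.9×10⁻⁵ M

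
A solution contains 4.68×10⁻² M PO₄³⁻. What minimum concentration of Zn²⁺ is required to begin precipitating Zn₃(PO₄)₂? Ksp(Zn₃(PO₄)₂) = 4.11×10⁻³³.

The threshold for precipitation is Q = Ksp.
Zn₃(PO₄)₂(s) ⇌ 3 Zn²⁺(aq) + 2 PO₄³⁻(aq)
Ksp = [Zn²⁺]^3[PO₄³⁻]^2 = [Zn²⁺]^3(4.68×10⁻²)^2
[Zn²⁺]^3 = 4.11×10⁻³³ / (4.68×10⁻²)^2 = 1.88×10⁻³⁰
[Zn²⁺] = 1.23×10⁻¹⁰ M

1.23×10⁻¹⁰ M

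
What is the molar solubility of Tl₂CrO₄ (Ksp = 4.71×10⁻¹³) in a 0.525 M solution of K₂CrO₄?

4.74×10⁻⁷ M

Tl₂CrO₄(s) ⇌ 2 Tl⁺(aq) + CrO₄²⁻(aq)
CrO₄²⁻ is already present at 0.525 M. If s mol/L of Tl₂CrO₄ dissolves, [Tl⁺] = 2s while [CrO₄²⁻] ≈ 0.525 M.
Ksp = [Tl⁺]^2[CrO₄²⁻] = (2s)^2(0.525)
(2s)^2 = 4.71×10⁻¹³ / (0.525) = 8.97×10⁻¹³
s = 4.74×10⁻⁷ M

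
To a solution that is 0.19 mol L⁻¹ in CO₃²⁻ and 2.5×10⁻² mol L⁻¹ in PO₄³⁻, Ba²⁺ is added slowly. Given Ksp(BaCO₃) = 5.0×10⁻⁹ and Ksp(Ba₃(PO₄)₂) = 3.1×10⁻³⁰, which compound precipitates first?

Each salt precipitates once Q = Ksp for that salt.
For BaCO₃: [Ba²⁺] = (Ksp/[CO₃²⁻]) = 2.6×10⁻⁸ mol L⁻¹
For Ba₃(PO₄)₂: [Ba²⁺] = (Ksp/[PO₄³⁻]^2)^(1/3) = 1.7×10⁻⁹ mol L⁻¹
The smaller threshold [Ba²⁺] is reached first, so Ba₃(PO₄)₂ precipitates first.

Ba₃(PO₄)₂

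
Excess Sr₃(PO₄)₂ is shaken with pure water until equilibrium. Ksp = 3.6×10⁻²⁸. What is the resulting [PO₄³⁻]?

Sr₃(PO₄)₂(s) ⇌ 3 Sr²⁺(aq) + 2 PO₄³⁻(aq)
If s mol/L of Sr₃(PO₄)₂ dissolves, [Sr²⁺] = 3s and [PO₄³⁻] = 2s.
Ksp = [Sr²⁺]^3[PO₄³⁻]^2 = (3s)^3 · (2s)^2 = 108s^5 = 3.6×10⁻²⁸
s = 1.3×10⁻⁶ mol/L
[PO₄³⁻] = 2s = 2.5×10⁻⁶ mol/L

2.5×10⁻⁶ M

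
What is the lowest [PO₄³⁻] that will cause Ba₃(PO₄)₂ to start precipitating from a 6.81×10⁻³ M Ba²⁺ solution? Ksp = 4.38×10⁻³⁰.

Precipitation begins when Q = Ksp.
Ba₃(PO₄)₂(s) ⇌ 3 Ba²⁺(aq) + 2 PO₄³⁻(aq)
Ksp = [Ba²⁺]^3[PO₄³⁻]^2 = [PO₄³⁻]^2(6.81×10⁻³)^3
[PO₄³⁻]^2 = 4.38×10⁻³⁰ / (6.81×10⁻³)^3 = 1.39×10⁻²³
[PO₄³⁻] = 3.72×10⁻¹² M

3.72×10⁻¹² M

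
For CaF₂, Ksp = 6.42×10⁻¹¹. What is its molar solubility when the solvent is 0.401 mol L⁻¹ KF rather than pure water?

CaF₂(s) ⇌ Ca²⁺(aq) + 2 F⁻(aq)
With F⁻ already at 0.401 mol L⁻¹ and s small, take [F⁻] ≈ 0.401 mol L⁻¹ and [Ca²⁺] = s.
Ksp = [Ca²⁺][F⁻]^2 = s(0.401)^2
s = 6.42×10⁻¹¹ / (0.401)^2 = 3.99×10⁻¹⁰
s = 3.99×10⁻¹⁰ mol L⁻¹

3.99×10⁻¹⁰ M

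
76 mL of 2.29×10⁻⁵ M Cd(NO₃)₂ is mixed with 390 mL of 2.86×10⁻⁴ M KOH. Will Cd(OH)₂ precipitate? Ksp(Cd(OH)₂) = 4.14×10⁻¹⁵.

Yes

Total volume after mixing = 76 + 390 = 466 mL.
[Cd²⁺] = (2.29×10⁻⁵)(76)/466 = 3.73×10⁻⁶ M
[OH⁻] = (2.86×10⁻⁴)(390)/466 = 2.39×10⁻⁴ M
Q = [Cd²⁺][OH⁻]^2 = 2.14×10⁻¹³
Since Q (2.14×10⁻¹³) exceeds Ksp (4.14×10⁻¹⁵), Cd(OH)₂ will precipitate.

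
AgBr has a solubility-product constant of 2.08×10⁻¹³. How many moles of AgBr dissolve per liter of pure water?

AgBr(s) ⇌ Ag⁺(aq) + Br⁻(aq)
For each mole of AgBr that dissolves per liter, [Ag⁺] = s and [Br⁻] = s; let s denote this solubility.
Ksp = [Ag⁺][Br⁻] = s · s = s^2
s^2 = 2.08×10⁻¹³
s = (2.08×10⁻¹³)^(1/2) = 4.56×10⁻⁷ mol L⁻¹

4.56×10⁻⁷ M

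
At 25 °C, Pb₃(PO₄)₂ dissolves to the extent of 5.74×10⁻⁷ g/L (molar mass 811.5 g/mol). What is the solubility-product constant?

s = (5.74×10⁻⁷ g L⁻¹)/(811.5 g mol⁻¹) = 7.0733×10⁻¹⁰ M
Pb₃(PO₄)₂(s) ⇌ 3 Pb²⁺(aq) + 2 PO₄³⁻(aq)
If s mol/L of Pb₃(PO₄)₂ dissolves, [Pb²⁺] = 3s and [PO₄³⁻] = 2s.
Ksp = [Pb²⁺]^3[PO₄³⁻]^2 = (3s)^3 · (2s)^2 = 108s^5
Ksp = 108 × (7.0733×10⁻¹⁰)^5 = 1.91×10⁻⁴⁴

Ksp = 1.91×10⁻⁴⁴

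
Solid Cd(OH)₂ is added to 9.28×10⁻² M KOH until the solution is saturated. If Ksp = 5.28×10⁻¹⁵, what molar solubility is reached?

Cd(OH)₂(s) ⇌ Cd²⁺(aq) + 2 OH⁻(aq)
With OH⁻ already at 9.28×10⁻² M and s small, take [OH⁻] ≈ 9.28×10⁻² M and [Cd²⁺] = s.
Ksp = [Cd²⁺][OH⁻]^2 = s(9.28×10⁻²)^2
s = 5.28×10⁻¹⁵ / (9.28×10⁻²)^2 = 6.13×10⁻¹³
s = 6.13×10⁻¹³ M

6.13×10⁻¹³ M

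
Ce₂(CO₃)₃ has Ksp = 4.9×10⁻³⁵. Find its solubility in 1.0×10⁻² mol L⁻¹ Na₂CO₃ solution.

3.5×10⁻¹⁵ M

Ce₂(CO₃)₃(s) ⇌ 2 Ce³⁺(aq) + 3 CO₃²⁻(aq)
With CO₃²⁻ already at 1.0×10⁻² mol L⁻¹ and s small, take [CO₃²⁻] ≈ 1.0×10⁻² mol L⁻¹ and [Ce³⁺] = 2s.
Ksp = [Ce³⁺]^2[CO₃²⁻]^3 = (2s)^2(1.0×10⁻²)^3
(2s)^2 = 4.9×10⁻³⁵ / (1.0×10⁻²)^3 = 4.9×10⁻²⁹
s = 3.5×10⁻¹⁵ mol L⁻¹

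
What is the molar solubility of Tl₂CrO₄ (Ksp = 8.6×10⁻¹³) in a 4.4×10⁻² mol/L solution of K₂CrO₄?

Tl₂CrO₄(s) ⇌ 2 Tl⁺(aq) + CrO₄²⁻(aq)
With CrO₄²⁻ already at 4.4×10⁻² mol/L and s small, take [CrO₄²⁻] ≈ 4.4×10⁻² mol/L and [Tl⁺] = 2s.
Ksp = [Tl⁺]^2[CrO₄²⁻] = (2s)^2(4.4×10⁻²)
(2s)^2 = 8.6×10⁻¹³ / (4.4×10⁻²) = 2.0×10⁻¹¹
s = 2.2×10⁻⁶ mol/L

2.2×10⁻⁶ M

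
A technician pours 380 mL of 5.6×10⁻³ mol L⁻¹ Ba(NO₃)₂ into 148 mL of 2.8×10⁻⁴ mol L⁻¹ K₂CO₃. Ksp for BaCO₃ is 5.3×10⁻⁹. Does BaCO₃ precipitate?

The combined volume is 528 mL.
[Ba²⁺] = (5.6×10⁻³)(380)/528 = 4.0×10⁻³ mol L⁻¹
[CO₃²⁻] = (2.8×10⁻⁴)(148)/528 = 7.8×10⁻⁵ mol L⁻¹
Q = [Ba²⁺][CO₃²⁻] = 3.2×10⁻⁷
Since Q (3.2×10⁻⁷) exceeds Ksp (5.3×10⁻⁹), BaCO₃ will precipitate.

Yes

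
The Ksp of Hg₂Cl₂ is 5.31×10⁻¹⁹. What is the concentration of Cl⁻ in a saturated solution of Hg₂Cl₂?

1.02×10⁻⁶ M

Hg₂Cl₂(s) ⇌ Hg₂²⁺(aq) + 2 Cl⁻(aq)
If s mol/L of Hg₂Cl₂ dissolves, [Hg₂²⁺] = s and [Cl⁻] = 2s.
Ksp = [Hg₂²⁺][Cl⁻]^2 = s · (2s)^2 = 4s^3 = 5.31×10⁻¹⁹
s = 5.10×10⁻⁷ mol/L
[Cl⁻] = 2s = 1.02×10⁻⁶ mol/L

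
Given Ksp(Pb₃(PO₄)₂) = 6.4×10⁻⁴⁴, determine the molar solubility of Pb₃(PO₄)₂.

Pb₃(PO₄)₂(s) ⇌ 3 Pb²⁺(aq) + 2 PO₄³⁻(aq)
With molar solubility s: [Pb²⁺] = 3s, [PO₄³⁻] = 2s.
Ksp = [Pb²⁺]^3[PO₄³⁻]^2 = (3s)^3 · (2s)^2 = 108s^5
108s^5 = 6.4×10⁻⁴⁴  ⇒  s^5 = 5.9×10⁻⁴⁶
s = (5.9×10⁻⁴⁶)^(1/5) = 9.0×10⁻¹⁰ M

9.0×10⁻¹⁰ M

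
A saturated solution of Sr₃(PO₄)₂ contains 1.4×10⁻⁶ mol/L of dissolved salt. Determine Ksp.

Ksp = 5.8×10⁻²⁸

Sr₃(PO₄)₂(s) ⇌ 3 Sr²⁺(aq) + 2 PO₄³⁻(aq)
Call the molar solubility s, so that [Sr²⁺] = 3s and [PO₄³⁻] = 2s.
Ksp = [Sr²⁺]^3[PO₄³⁻]^2 = (3s)^3 · (2s)^2 = 108s^5
Ksp = 108 × (1.4×10⁻⁶)^5 = 5.8×10⁻²⁸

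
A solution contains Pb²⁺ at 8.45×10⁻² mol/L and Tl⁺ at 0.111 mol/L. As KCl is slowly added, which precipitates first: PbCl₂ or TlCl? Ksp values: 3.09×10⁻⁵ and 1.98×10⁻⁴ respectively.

TlCl

Precipitation begins when Q = Ksp.
For PbCl₂: [Cl⁻] = (Ksp/[Pb²⁺])^(1/2) = 1.91×10⁻² mol/L
For TlCl: [Cl⁻] = (Ksp/[Tl⁺]) = 1.78×10⁻³ mol/L
TlCl requires the lower [Cl⁻], so it precipitates first.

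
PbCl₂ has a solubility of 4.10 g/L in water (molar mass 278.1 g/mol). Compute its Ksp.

Ksp = 1.28×10⁻⁵

s = (4.10 g L⁻¹)/(278.1 g mol⁻¹) = 1.4743×10⁻² M
PbCl₂(s) ⇌ Pb²⁺(aq) + 2 Cl⁻(aq)
If s mol/L of PbCl₂ dissolves, [Pb²⁺] = s and [Cl⁻] = 2s.
Ksp = [Pb²⁺][Cl⁻]^2 = s · (2s)^2 = 4s^3
Ksp = 4 × (1.4743×10⁻²)^3 = 1.28×10⁻⁵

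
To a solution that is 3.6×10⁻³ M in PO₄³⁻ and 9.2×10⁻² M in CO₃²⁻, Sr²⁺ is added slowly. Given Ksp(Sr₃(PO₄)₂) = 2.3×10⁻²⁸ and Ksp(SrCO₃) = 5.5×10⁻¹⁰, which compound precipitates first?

SrCO₃

The threshold for precipitation is Q = Ksp.
For Sr₃(PO₄)₂: [Sr²⁺] = (Ksp/[PO₄³⁻]^2)^(1/3) = 2.6×10⁻⁸ M
For SrCO₃: [Sr²⁺] = (Ksp/[CO₃²⁻]) = 6.0×10⁻⁹ M
Since SrCO₃ needs less Sr²⁺ to reach saturation, it precipitates first.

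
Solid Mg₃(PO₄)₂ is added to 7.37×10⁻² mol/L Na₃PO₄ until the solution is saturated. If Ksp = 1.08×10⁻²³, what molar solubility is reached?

4.19×10⁻⁸ M

Mg₃(PO₄)₂(s) ⇌ 3 Mg²⁺(aq) + 2 PO₄³⁻(aq)
With PO₄³⁻ already at 7.37×10⁻² mol/L and s small, take [PO₄³⁻] ≈ 7.37×10⁻² mol/L and [Mg²⁺] = 3s.
Ksp = [Mg²⁺]^3[PO₄³⁻]^2 = (3s)^3(7.37×10⁻²)^2
(3s)^3 = 1.08×10⁻²³ / (7.37×10⁻²)^2 = 1.99×10⁻²¹
s = 4.19×10⁻⁸ mol/L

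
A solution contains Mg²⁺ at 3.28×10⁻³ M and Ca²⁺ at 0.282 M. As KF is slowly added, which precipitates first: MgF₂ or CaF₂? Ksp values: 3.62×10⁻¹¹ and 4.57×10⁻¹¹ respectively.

CaF₂

Precipitation of each salt begins when its ion product equals Ksp.
For MgF₂: [F⁻] = (Ksp/[Mg²⁺])^(1/2) = 1.05×10⁻⁴ M
For CaF₂: [F⁻] = (Ksp/[Ca²⁺])^(1/2) = 1.27×10⁻⁵ M
CaF₂ requires the lower [F⁻], so it precipitates first.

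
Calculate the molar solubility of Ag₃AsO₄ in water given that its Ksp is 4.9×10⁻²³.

1.2×10⁻⁶ M

Ag₃AsO₄(s) ⇌ 3 Ag⁺(aq) + AsO₄³⁻(aq)
If s mol/L of Ag₃AsO₄ dissolves, [Ag⁺] = 3s and [AsO₄³⁻] = s.
Ksp = [Ag⁺]^3[AsO₄³⁻] = (3s)^3 · s = 27s^4
27s^4 = 4.9×10⁻²³  ⇒  s^4 = 1.8×10⁻²⁴
Taking the 4th root, s = 1.2×10⁻⁶ M.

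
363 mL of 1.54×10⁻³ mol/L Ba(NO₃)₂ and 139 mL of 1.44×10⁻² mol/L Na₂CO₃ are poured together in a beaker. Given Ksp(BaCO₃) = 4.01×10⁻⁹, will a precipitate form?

Yes

After mixing, V = 363 mL + 139 mL = 502 mL.
[Ba²⁺] = (1.54×10⁻³)(363)/502 = 1.11×10⁻³ mol/L
[CO₃²⁻] = (1.44×10⁻²)(139)/502 = 3.99×10⁻³ mol/L
Q = [Ba²⁺][CO₃²⁻] = 4.44×10⁻⁶
Q = 4.44×10⁻⁶ > Ksp = 4.01×10⁻⁹, so the solution is supersaturated and BaCO₃ precipitates.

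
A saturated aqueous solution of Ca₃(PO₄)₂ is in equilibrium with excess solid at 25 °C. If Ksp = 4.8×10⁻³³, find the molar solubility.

1.3×10⁻⁷ M

Ca₃(PO₄)₂(s) ⇌ 3 Ca²⁺(aq) + 2 PO₄³⁻(aq)
For each mole of Ca₃(PO₄)₂ that dissolves per liter, [Ca²⁺] = 3s and [PO₄³⁻] = 2s; let s denote this solubility.
Ksp = [Ca²⁺]^3[PO₄³⁻]^2 = (3s)^3 · (2s)^2 = 108s^5
108s^5 = 4.8×10⁻³³  ⇒  s^5 = 4.4×10⁻³⁵
s = (4.4×10⁻³⁵)^(1/5) = 1.3×10⁻⁷ M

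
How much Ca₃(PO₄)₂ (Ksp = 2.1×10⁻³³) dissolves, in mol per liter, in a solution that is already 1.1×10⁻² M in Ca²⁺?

2.0×10⁻¹⁴ M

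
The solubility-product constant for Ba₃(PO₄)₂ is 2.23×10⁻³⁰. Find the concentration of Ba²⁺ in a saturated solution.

Ba₃(PO₄)₂(s) ⇌ 3 Ba²⁺(aq) + 2 PO₄³⁻(aq)
Call the molar solubility s, so that [Ba²⁺] = 3s and [PO₄³⁻] = 2s.
Ksp = [Ba²⁺]^3[PO₄³⁻]^2 = (3s)^3 · (2s)^2 = 108s^5 = 2.23×10⁻³⁰
s = 4.60×10⁻⁷ M
[Ba²⁺] = 3s = 1.38×10⁻⁶ M

1.38×10⁻⁶ M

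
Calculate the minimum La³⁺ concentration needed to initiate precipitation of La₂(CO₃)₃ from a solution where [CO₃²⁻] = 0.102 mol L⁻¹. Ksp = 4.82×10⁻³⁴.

Precipitation begins when Q = Ksp.
La₂(CO₃)₃(s) ⇌ 2 La³⁺(aq) + 3 CO₃²⁻(aq)
Ksp = [La³⁺]^2[CO₃²⁻]^3 = [La³⁺]^2(0.102)^3
[La³⁺]^2 = 4.82×10⁻³⁴ / (0.102)^3 = 4.54×10⁻³¹
[La³⁺] = 6.74×10⁻¹⁶ mol L⁻¹

6.74×10⁻¹⁶ M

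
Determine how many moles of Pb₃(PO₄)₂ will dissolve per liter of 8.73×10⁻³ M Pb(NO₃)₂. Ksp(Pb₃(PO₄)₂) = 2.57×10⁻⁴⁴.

Pb₃(PO₄)₂(s) ⇌ 3 Pb²⁺(aq) + 2 PO₄³⁻(aq)
The solution already contains Pb²⁺ at 8.73×10⁻³ M. Let s be the molar solubility of Pb₃(PO₄)₂.
[Pb²⁺] ≈ 8.73×10⁻³ M (common ion dominates); [PO₄³⁻] = 2s.
Ksp = [Pb²⁺]^3[PO₄³⁻]^2 = (8.73×10⁻³)^3(2s)^2
(2s)^2 = 2.57×10⁻⁴⁴ / (8.73×10⁻³)^3 = 3.86×10⁻³⁸
s = 9.83×10⁻²⁰ M

9.83×10⁻²⁰ M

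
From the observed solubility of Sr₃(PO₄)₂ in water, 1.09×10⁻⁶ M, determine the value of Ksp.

Ksp = 1.66×10⁻²⁸

Sr₃(PO₄)₂(s) ⇌ 3 Sr²⁺(aq) + 2 PO₄³⁻(aq)
If s mol/L of Sr₃(PO₄)₂ dissolves, [Sr²⁺] = 3s and [PO₄³⁻] = 2s.
Ksp = [Sr²⁺]^3[PO₄³⁻]^2 = (3s)^3 · (2s)^2 = 108s^5
Ksp = 108 × (1.09×10⁻⁶)^5 = 1.66×10⁻²⁸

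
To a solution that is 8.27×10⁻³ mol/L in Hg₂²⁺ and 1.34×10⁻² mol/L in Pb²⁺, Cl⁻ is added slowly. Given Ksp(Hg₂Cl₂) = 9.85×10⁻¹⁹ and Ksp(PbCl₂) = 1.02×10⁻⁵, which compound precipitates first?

The threshold for precipitation is Q = Ksp.
For Hg₂Cl₂: [Cl⁻] = (Ksp/[Hg₂²⁺])^(1/2) = 1.09×10⁻⁸ mol/L
For PbCl₂: [Cl⁻] = (Ksp/[Pb²⁺])^(1/2) = 2.76×10⁻² mol/L
Since Hg₂Cl₂ needs less Cl⁻ to reach saturation, it precipitates first.

Hg₂Cl₂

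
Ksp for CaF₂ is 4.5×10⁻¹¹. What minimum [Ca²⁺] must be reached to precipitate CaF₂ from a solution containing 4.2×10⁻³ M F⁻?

2.6×10⁻⁶ M

The threshold for precipitation is Q = Ksp.
CaF₂(s) ⇌ Ca²⁺(aq) + 2 F⁻(aq)
Ksp = [Ca²⁺][F⁻]^2 = [Ca²⁺](4.2×10⁻³)^2
[Ca²⁺] = 4.5×10⁻¹¹ / (4.2×10⁻³)^2 = 2.6×10⁻⁶
[Ca²⁺] = 2.6×10⁻⁶ M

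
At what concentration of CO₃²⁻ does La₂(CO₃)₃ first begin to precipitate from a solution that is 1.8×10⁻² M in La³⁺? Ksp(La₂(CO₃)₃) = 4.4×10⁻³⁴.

1.1×10⁻¹⁰ M

Precipitation of each salt begins when its ion product equals Ksp.
La₂(CO₃)₃(s) ⇌ 2 La³⁺(aq) + 3 CO₃²⁻(aq)
Ksp = [La³⁺]^2[CO₃²⁻]^3 = [CO₃²⁻]^3(1.8×10⁻²)^2
[CO₃²⁻]^3 = 4.4×10⁻³⁴ / (1.8×10⁻²)^2 = 1.4×10⁻³⁰
[CO₃²⁻] = 1.1×10⁻¹⁰ M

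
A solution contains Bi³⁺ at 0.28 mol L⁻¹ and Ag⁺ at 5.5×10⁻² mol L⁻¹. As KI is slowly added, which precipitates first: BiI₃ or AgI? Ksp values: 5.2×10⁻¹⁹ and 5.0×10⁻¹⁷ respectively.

Each salt precipitates once Q = Ksp for that salt.
For BiI₃: [I⁻] = (Ksp/[Bi³⁺])^(1/3) = 1.2×10⁻⁶ mol L⁻¹
For AgI: [I⁻] = (Ksp/[Ag⁺]) = 9.1×10⁻¹⁶ mol L⁻¹
AgI requires the lower [I⁻], so it precipitates first.

AgI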